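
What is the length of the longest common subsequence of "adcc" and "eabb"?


LCS of "adcc" and "eabb"
DP table:
           e    a    b    b
      0    0    0    0    0
  a   0    0    1    1    1
  d   0    0    1    1    1
  c   0    0    1    1    1
  c   0    0    1    1    1
LCS length = dp[4][4] = 1

1


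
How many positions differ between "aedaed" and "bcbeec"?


Comparing "aedaed" and "bcbeec" position by position:
  Position 0: 'a' vs 'b' => DIFFER
  Position 1: 'e' vs 'c' => DIFFER
  Position 2: 'd' vs 'b' => DIFFER
  Position 3: 'a' vs 'e' => DIFFER
  Position 4: 'e' vs 'e' => same
  Position 5: 'd' vs 'c' => DIFFER
Positions that differ: 5

5


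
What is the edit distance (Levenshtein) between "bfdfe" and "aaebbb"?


Computing edit distance: "bfdfe" -> "aaebbb"
DP table:
           a    a    e    b    b    b
      0    1    2    3    4    5    6
  b   1    1    2    3    3    4    5
  f   2    2    2    3    4    4    5
  d   3    3    3    3    4    5    5
  f   4    4    4    4    4    5    6
  e   5    5    5    4    5    5    6
Edit distance = dp[5][6] = 6

6


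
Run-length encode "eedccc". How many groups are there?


Input: eedccc
Scanning for consecutive runs:
  Group 1: 'e' x 2 (positions 0-1)
  Group 2: 'd' x 1 (positions 2-2)
  Group 3: 'c' x 3 (positions 3-5)
Total groups: 3

3


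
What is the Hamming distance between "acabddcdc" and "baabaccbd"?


Comparing "acabddcdc" and "baabaccbd" position by position:
  Position 0: 'a' vs 'b' => differ
  Position 1: 'c' vs 'a' => differ
  Position 2: 'a' vs 'a' => same
  Position 3: 'b' vs 'b' => same
  Position 4: 'd' vs 'a' => differ
  Position 5: 'd' vs 'c' => differ
  Position 6: 'c' vs 'c' => same
  Position 7: 'd' vs 'b' => differ
  Position 8: 'c' vs 'd' => differ
Total differences (Hamming distance): 6

6


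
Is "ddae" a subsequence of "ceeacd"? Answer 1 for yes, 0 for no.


Check if "ddae" is a subsequence of "ceeacd"
Greedy scan:
  Position 0 ('c'): no match needed
  Position 1 ('e'): no match needed
  Position 2 ('e'): no match needed
  Position 3 ('a'): no match needed
  Position 4 ('c'): no match needed
  Position 5 ('d'): matches sub[0] = 'd'
Only matched 1/4 characters => not a subsequence

0


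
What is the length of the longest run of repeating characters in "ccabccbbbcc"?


Input: "ccabccbbbcc"
Scanning for longest run:
  Position 1 ('c'): continues run of 'c', length=2
  Position 2 ('a'): new char, reset run to 1
  Position 3 ('b'): new char, reset run to 1
  Position 4 ('c'): new char, reset run to 1
  Position 5 ('c'): continues run of 'c', length=2
  Position 6 ('b'): new char, reset run to 1
  Position 7 ('b'): continues run of 'b', length=2
  Position 8 ('b'): continues run of 'b', length=3
  Position 9 ('c'): new char, reset run to 1
  Position 10 ('c'): continues run of 'c', length=2
Longest run: 'b' with length 3

3


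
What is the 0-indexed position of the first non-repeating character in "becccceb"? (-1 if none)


Input: becccceb
Character frequencies:
  'b': 2
  'c': 4
  'e': 2
Scanning left to right for freq == 1:
  Position 0 ('b'): freq=2, skip
  Position 1 ('e'): freq=2, skip
  Position 2 ('c'): freq=4, skip
  Position 3 ('c'): freq=4, skip
  Position 4 ('c'): freq=4, skip
  Position 5 ('c'): freq=4, skip
  Position 6 ('e'): freq=2, skip
  Position 7 ('b'): freq=2, skip
  No unique character found => answer = -1

-1


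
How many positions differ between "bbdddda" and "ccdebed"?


Comparing "bbdddda" and "ccdebed" position by position:
  Position 0: 'b' vs 'c' => DIFFER
  Position 1: 'b' vs 'c' => DIFFER
  Position 2: 'd' vs 'd' => same
  Position 3: 'd' vs 'e' => DIFFER
  Position 4: 'd' vs 'b' => DIFFER
  Position 5: 'd' vs 'e' => DIFFER
  Position 6: 'a' vs 'd' => DIFFER
Positions that differ: 6

6


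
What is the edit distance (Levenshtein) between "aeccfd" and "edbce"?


Computing edit distance: "aeccfd" -> "edbce"
DP table:
           e    d    b    c    e
      0    1    2    3    4    5
  a   1    1    2    3    4    5
  e   2    1    2    3    4    4
  c   3    2    2    3    3    4
  c   4    3    3    3    3    4
  f   5    4    4    4    4    4
  d   6    5    4    5    5    5
Edit distance = dp[6][5] = 5

5


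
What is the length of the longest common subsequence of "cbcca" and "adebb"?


LCS of "cbcca" and "adebb"
DP table:
           a    d    e    b    b
      0    0    0    0    0    0
  c   0    0    0    0    0    0
  b   0    0    0    0    1    1
  c   0    0    0    0    1    1
  c   0    0    0    0    1    1
  a   0    1    1    1    1    1
LCS length = dp[5][5] = 1

1


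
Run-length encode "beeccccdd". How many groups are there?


Input: beeccccdd
Scanning for consecutive runs:
  Group 1: 'b' x 1 (positions 0-0)
  Group 2: 'e' x 2 (positions 1-2)
  Group 3: 'c' x 4 (positions 3-6)
  Group 4: 'd' x 2 (positions 7-8)
Total groups: 4

4


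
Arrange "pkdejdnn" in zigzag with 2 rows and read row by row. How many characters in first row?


Zigzag "pkdejdnn" into 2 rows:
Placing characters:
  'p' => row 0
  'k' => row 1
  'd' => row 0
  'e' => row 1
  'j' => row 0
  'd' => row 1
  'n' => row 0
  'n' => row 1
Rows:
  Row 0: "pdjn"
  Row 1: "kedn"
First row length: 4

4


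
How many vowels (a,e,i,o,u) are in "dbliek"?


Input: dbliek
Checking each character:
  'd' at position 0: consonant
  'b' at position 1: consonant
  'l' at position 2: consonant
  'i' at position 3: vowel (running total: 1)
  'e' at position 4: vowel (running total: 2)
  'k' at position 5: consonant
Total vowels: 2

2


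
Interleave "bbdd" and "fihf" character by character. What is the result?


Interleaving "bbdd" and "fihf":
  Position 0: 'b' from first, 'f' from second => "bf"
  Position 1: 'b' from first, 'i' from second => "bi"
  Position 2: 'd' from first, 'h' from second => "dh"
  Position 3: 'd' from first, 'f' from second => "df"
Result: bfbidhdf

bfbidhdf


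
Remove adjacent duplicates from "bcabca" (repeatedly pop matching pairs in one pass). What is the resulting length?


Input: bcabca
Stack-based adjacent duplicate removal:
  Read 'b': push. Stack: b
  Read 'c': push. Stack: bc
  Read 'a': push. Stack: bca
  Read 'b': push. Stack: bcab
  Read 'c': push. Stack: bcabc
  Read 'a': push. Stack: bcabca
Final stack: "bcabca" (length 6)

6


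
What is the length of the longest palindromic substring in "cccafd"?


Input: "cccafd"
Checking substrings for palindromes:
  [0:3] "ccc" (len 3) => palindrome
  [0:2] "cc" (len 2) => palindrome
  [1:3] "cc" (len 2) => palindrome
Longest palindromic substring: "ccc" with length 3

3


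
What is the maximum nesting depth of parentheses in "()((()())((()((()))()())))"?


Input: "()((()())((()((()))()())))"
Tracking depth:
  Position 0 '(': depth becomes 1
  Position 1 ')': depth becomes 0
  Position 2 '(': depth becomes 1
  Position 3 '(': depth becomes 2
  Position 4 '(': depth becomes 3
  Position 5 ')': depth becomes 2
  Position 6 '(': depth becomes 3
  Position 7 ')': depth becomes 2
  Position 8 ')': depth becomes 1
  Position 9 '(': depth becomes 2
  Position 10 '(': depth becomes 3
  Position 11 '(': depth becomes 4
  Position 12 ')': depth becomes 3
  Position 13 '(': depth becomes 4
  Position 14 '(': depth becomes 5
  Position 15 '(': depth becomes 6
  Position 16 ')': depth becomes 5
  Position 17 ')': depth becomes 4
  Position 18 ')': depth becomes 3
  Position 19 '(': depth becomes 4
  Position 20 ')': depth becomes 3
  Position 21 '(': depth becomes 4
  Position 22 ')': depth becomes 3
  Position 23 ')': depth becomes 2
  Position 24 ')': depth becomes 1
  Position 25 ')': depth becomes 0
Maximum depth reached: 6

6


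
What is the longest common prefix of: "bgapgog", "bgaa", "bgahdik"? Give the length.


Words: bgapgog, bgaa, bgahdik
  Position 0: all 'b' => match
  Position 1: all 'g' => match
  Position 2: all 'a' => match
  Position 3: ('p', 'a', 'h') => mismatch, stop
LCP = "bga" (length 3)

3


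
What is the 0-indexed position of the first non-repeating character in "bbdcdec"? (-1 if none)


Input: bbdcdec
Character frequencies:
  'b': 2
  'c': 2
  'd': 2
  'e': 1
Scanning left to right for freq == 1:
  Position 0 ('b'): freq=2, skip
  Position 1 ('b'): freq=2, skip
  Position 2 ('d'): freq=2, skip
  Position 3 ('c'): freq=2, skip
  Position 4 ('d'): freq=2, skip
  Position 5 ('e'): unique! => answer = 5

5


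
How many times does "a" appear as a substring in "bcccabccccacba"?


Searching for "a" in "bcccabccccacba"
Scanning each position:
  Position 0: "b" => no
  Position 1: "c" => no
  Position 2: "c" => no
  Position 3: "c" => no
  Position 4: "a" => MATCH
  Position 5: "b" => no
  Position 6: "c" => no
  Position 7: "c" => no
  Position 8: "c" => no
  Position 9: "c" => no
  Position 10: "a" => MATCH
  Position 11: "c" => no
  Position 12: "b" => no
  Position 13: "a" => MATCH
Total occurrences: 3

3


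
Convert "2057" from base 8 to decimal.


Input: "2057" in base 8
Positional expansion:
  Digit '2' (value 2) x 8^3 = 1024
  Digit '0' (value 0) x 8^2 = 0
  Digit '5' (value 5) x 8^1 = 40
  Digit '7' (value 7) x 8^0 = 7
Sum = 1071

1071


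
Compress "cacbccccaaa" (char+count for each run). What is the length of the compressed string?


Input: cacbccccaaa
Runs:
  'c' x 1 => "c1"
  'a' x 1 => "a1"
  'c' x 1 => "c1"
  'b' x 1 => "b1"
  'c' x 4 => "c4"
  'a' x 3 => "a3"
Compressed: "c1a1c1b1c4a3"
Compressed length: 12

12


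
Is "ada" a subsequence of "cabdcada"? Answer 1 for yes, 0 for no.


Check if "ada" is a subsequence of "cabdcada"
Greedy scan:
  Position 0 ('c'): no match needed
  Position 1 ('a'): matches sub[0] = 'a'
  Position 2 ('b'): no match needed
  Position 3 ('d'): matches sub[1] = 'd'
  Position 4 ('c'): no match needed
  Position 5 ('a'): matches sub[2] = 'a'
  Position 6 ('d'): no match needed
  Position 7 ('a'): no match needed
All 3 characters matched => is a subsequence

1


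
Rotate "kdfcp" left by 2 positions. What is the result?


Input: "kdfcp", rotate left by 2
First 2 characters: "kd"
Remaining characters: "fcp"
Concatenate remaining + first: "fcp" + "kd" = "fcpkd"

fcpkd


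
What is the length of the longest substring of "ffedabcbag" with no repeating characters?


Input: "ffedabcbag"
Sliding window (track last position of each char):
  Position 0 ('f'): window [0,0] length 1 -- new best
  Position 1 ('f'): repeat (last at 0), move window start to 1
  Position 1 ('f'): window [1,1] length 1
  Position 2 ('e'): window [1,2] length 2 -- new best
  Position 3 ('d'): window [1,3] length 3 -- new best
  Position 4 ('a'): window [1,4] length 4 -- new best
  Position 5 ('b'): window [1,5] length 5 -- new best
  Position 6 ('c'): window [1,6] length 6 -- new best
  Position 7 ('b'): repeat (last at 5), move window start to 6
  Position 7 ('b'): window [6,7] length 2
  Position 8 ('a'): window [6,8] length 3
  Position 9 ('g'): window [6,9] length 4
Longest substring with no repeats: "fedabc" with length 6

6


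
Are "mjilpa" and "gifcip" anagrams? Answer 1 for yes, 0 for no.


Strings: "mjilpa", "gifcip"
Sorted first:  aijlmp
Sorted second: cfgiip
Differ at position 0: 'a' vs 'c' => not anagrams

0


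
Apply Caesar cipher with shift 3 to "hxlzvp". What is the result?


Caesar cipher: shift "hxlzvp" by 3
  'h' (pos 7) + 3 = pos 10 = 'k'
  'x' (pos 23) + 3 = pos 0 = 'a'
  'l' (pos 11) + 3 = pos 14 = 'o'
  'z' (pos 25) + 3 = pos 2 = 'c'
  'v' (pos 21) + 3 = pos 24 = 'y'
  'p' (pos 15) + 3 = pos 18 = 's'
Result: kaocys

kaocys


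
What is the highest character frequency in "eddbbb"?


Input: eddbbb
Character counts:
  'b': 3
  'd': 2
  'e': 1
Maximum frequency: 3

3


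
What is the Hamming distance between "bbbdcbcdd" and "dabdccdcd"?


Comparing "bbbdcbcdd" and "dabdccdcd" position by position:
  Position 0: 'b' vs 'd' => differ
  Position 1: 'b' vs 'a' => differ
  Position 2: 'b' vs 'b' => same
  Position 3: 'd' vs 'd' => same
  Position 4: 'c' vs 'c' => same
  Position 5: 'b' vs 'c' => differ
  Position 6: 'c' vs 'd' => differ
  Position 7: 'd' vs 'c' => differ
  Position 8: 'd' vs 'd' => same
Total differences (Hamming distance): 5

5


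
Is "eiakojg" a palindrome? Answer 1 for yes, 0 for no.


Input: eiakojg
Reversed: gjokaie
  Compare pos 0 ('e') with pos 6 ('g'): MISMATCH
  Compare pos 1 ('i') with pos 5 ('j'): MISMATCH
  Compare pos 2 ('a') with pos 4 ('o'): MISMATCH
Result: not a palindrome

0


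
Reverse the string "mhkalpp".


Input: mhkalpp
Reading characters right to left:
  Position 6: 'p'
  Position 5: 'p'
  Position 4: 'l'
  Position 3: 'a'
  Position 2: 'k'
  Position 1: 'h'
  Position 0: 'm'
Reversed: pplakhm

pplakhm


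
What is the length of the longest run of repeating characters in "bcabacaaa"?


Input: "bcabacaaa"
Scanning for longest run:
  Position 1 ('c'): new char, reset run to 1
  Position 2 ('a'): new char, reset run to 1
  Position 3 ('b'): new char, reset run to 1
  Position 4 ('a'): new char, reset run to 1
  Position 5 ('c'): new char, reset run to 1
  Position 6 ('a'): new char, reset run to 1
  Position 7 ('a'): continues run of 'a', length=2
  Position 8 ('a'): continues run of 'a', length=3
Longest run: 'a' with length 3

3


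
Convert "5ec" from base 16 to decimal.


Input: "5ec" in base 16
Positional expansion:
  Digit '5' (value 5) x 16^2 = 1280
  Digit 'e' (value 14) x 16^1 = 224
  Digit 'c' (value 12) x 16^0 = 12
Sum = 1516

1516


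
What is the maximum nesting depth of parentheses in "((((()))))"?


Input: "((((()))))"
Tracking depth:
  Position 0 '(': depth becomes 1
  Position 1 '(': depth becomes 2
  Position 2 '(': depth becomes 3
  Position 3 '(': depth becomes 4
  Position 4 '(': depth becomes 5
  Position 5 ')': depth becomes 4
  Position 6 ')': depth becomes 3
  Position 7 ')': depth becomes 2
  Position 8 ')': depth becomes 1
  Position 9 ')': depth becomes 0
Maximum depth reached: 5

5


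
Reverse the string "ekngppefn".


Input: ekngppefn
Reading characters right to left:
  Position 8: 'n'
  Position 7: 'f'
  Position 6: 'e'
  Position 5: 'p'
  Position 4: 'p'
  Position 3: 'g'
  Position 2: 'n'
  Position 1: 'k'
  Position 0: 'e'
Reversed: nfeppgnke

nfeppgnke


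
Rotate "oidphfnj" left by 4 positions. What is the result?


Input: "oidphfnj", rotate left by 4
First 4 characters: "oidp"
Remaining characters: "hfnj"
Concatenate remaining + first: "hfnj" + "oidp" = "hfnjoidp"

hfnjoidp


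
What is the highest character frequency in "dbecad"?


Input: dbecad
Character counts:
  'a': 1
  'b': 1
  'c': 1
  'd': 2
  'e': 1
Maximum frequency: 2

2


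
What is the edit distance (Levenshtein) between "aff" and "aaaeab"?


Computing edit distance: "aff" -> "aaaeab"
DP table:
           a    a    a    e    a    b
      0    1    2    3    4    5    6
  a   1    0    1    2    3    4    5
  f   2    1    1    2    3    4    5
  f   3    2    2    2    3    4    5
Edit distance = dp[3][6] = 5

5


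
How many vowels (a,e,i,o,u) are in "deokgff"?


Input: deokgff
Checking each character:
  'd' at position 0: consonant
  'e' at position 1: vowel (running total: 1)
  'o' at position 2: vowel (running total: 2)
  'k' at position 3: consonant
  'g' at position 4: consonant
  'f' at position 5: consonant
  'f' at position 6: consonant
Total vowels: 2

2


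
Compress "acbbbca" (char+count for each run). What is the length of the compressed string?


Input: acbbbca
Runs:
  'a' x 1 => "a1"
  'c' x 1 => "c1"
  'b' x 3 => "b3"
  'c' x 1 => "c1"
  'a' x 1 => "a1"
Compressed: "a1c1b3c1a1"
Compressed length: 10

10


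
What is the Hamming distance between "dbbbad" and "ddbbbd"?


Comparing "dbbbad" and "ddbbbd" position by position:
  Position 0: 'd' vs 'd' => same
  Position 1: 'b' vs 'd' => differ
  Position 2: 'b' vs 'b' => same
  Position 3: 'b' vs 'b' => same
  Position 4: 'a' vs 'b' => differ
  Position 5: 'd' vs 'd' => same
Total differences (Hamming distance): 2

2


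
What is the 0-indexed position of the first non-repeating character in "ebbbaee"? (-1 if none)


Input: ebbbaee
Character frequencies:
  'a': 1
  'b': 3
  'e': 3
Scanning left to right for freq == 1:
  Position 0 ('e'): freq=3, skip
  Position 1 ('b'): freq=3, skip
  Position 2 ('b'): freq=3, skip
  Position 3 ('b'): freq=3, skip
  Position 4 ('a'): unique! => answer = 4

4


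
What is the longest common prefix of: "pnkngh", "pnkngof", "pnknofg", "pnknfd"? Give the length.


Words: pnkngh, pnkngof, pnknofg, pnknfd
  Position 0: all 'p' => match
  Position 1: all 'n' => match
  Position 2: all 'k' => match
  Position 3: all 'n' => match
  Position 4: ('g', 'g', 'o', 'f') => mismatch, stop
LCP = "pnkn" (length 4)

4


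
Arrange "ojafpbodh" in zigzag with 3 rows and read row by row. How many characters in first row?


Zigzag "ojafpbodh" into 3 rows:
Placing characters:
  'o' => row 0
  'j' => row 1
  'a' => row 2
  'f' => row 1
  'p' => row 0
  'b' => row 1
  'o' => row 2
  'd' => row 1
  'h' => row 0
Rows:
  Row 0: "oph"
  Row 1: "jfbd"
  Row 2: "ao"
First row length: 3

3


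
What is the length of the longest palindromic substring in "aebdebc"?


Input: "aebdebc"
Checking substrings for palindromes:
  No multi-char palindromic substrings found
Longest palindromic substring: "a" with length 1

1


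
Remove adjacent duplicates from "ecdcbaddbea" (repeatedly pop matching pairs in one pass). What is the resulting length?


Input: ecdcbaddbea
Stack-based adjacent duplicate removal:
  Read 'e': push. Stack: e
  Read 'c': push. Stack: ec
  Read 'd': push. Stack: ecd
  Read 'c': push. Stack: ecdc
  Read 'b': push. Stack: ecdcb
  Read 'a': push. Stack: ecdcba
  Read 'd': push. Stack: ecdcbad
  Read 'd': matches stack top 'd' => pop. Stack: ecdcba
  Read 'b': push. Stack: ecdcbab
  Read 'e': push. Stack: ecdcbabe
  Read 'a': push. Stack: ecdcbabea
Final stack: "ecdcbabea" (length 9)

9


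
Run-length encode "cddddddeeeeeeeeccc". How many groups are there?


Input: cddddddeeeeeeeeccc
Scanning for consecutive runs:
  Group 1: 'c' x 1 (positions 0-0)
  Group 2: 'd' x 6 (positions 1-6)
  Group 3: 'e' x 8 (positions 7-14)
  Group 4: 'c' x 3 (positions 15-17)
Total groups: 4

4


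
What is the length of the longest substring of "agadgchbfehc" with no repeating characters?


Input: "agadgchbfehc"
Sliding window (track last position of each char):
  Position 0 ('a'): window [0,0] length 1 -- new best
  Position 1 ('g'): window [0,1] length 2 -- new best
  Position 2 ('a'): repeat (last at 0), move window start to 1
  Position 2 ('a'): window [1,2] length 2
  Position 3 ('d'): window [1,3] length 3 -- new best
  Position 4 ('g'): repeat (last at 1), move window start to 2
  Position 4 ('g'): window [2,4] length 3
  Position 5 ('c'): window [2,5] length 4 -- new best
  Position 6 ('h'): window [2,6] length 5 -- new best
  Position 7 ('b'): window [2,7] length 6 -- new best
  Position 8 ('f'): window [2,8] length 7 -- new best
  Position 9 ('e'): window [2,9] length 8 -- new best
  Position 10 ('h'): repeat (last at 6), move window start to 7
  Position 10 ('h'): window [7,10] length 4
  Position 11 ('c'): window [7,11] length 5
Longest substring with no repeats: "adgchbfe" with length 8

8


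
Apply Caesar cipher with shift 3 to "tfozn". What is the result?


Caesar cipher: shift "tfozn" by 3
  't' (pos 19) + 3 = pos 22 = 'w'
  'f' (pos 5) + 3 = pos 8 = 'i'
  'o' (pos 14) + 3 = pos 17 = 'r'
  'z' (pos 25) + 3 = pos 2 = 'c'
  'n' (pos 13) + 3 = pos 16 = 'q'
Result: wircq

wircq


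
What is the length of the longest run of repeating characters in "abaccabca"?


Input: "abaccabca"
Scanning for longest run:
  Position 1 ('b'): new char, reset run to 1
  Position 2 ('a'): new char, reset run to 1
  Position 3 ('c'): new char, reset run to 1
  Position 4 ('c'): continues run of 'c', length=2
  Position 5 ('a'): new char, reset run to 1
  Position 6 ('b'): new char, reset run to 1
  Position 7 ('c'): new char, reset run to 1
  Position 8 ('a'): new char, reset run to 1
Longest run: 'c' with length 2

2


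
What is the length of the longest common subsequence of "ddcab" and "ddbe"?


LCS of "ddcab" and "ddbe"
DP table:
           d    d    b    e
      0    0    0    0    0
  d   0    1    1    1    1
  d   0    1    2    2    2
  c   0    1    2    2    2
  a   0    1    2    2    2
  b   0    1    2    3    3
LCS length = dp[5][4] = 3

3


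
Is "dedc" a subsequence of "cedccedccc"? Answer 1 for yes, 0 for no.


Check if "dedc" is a subsequence of "cedccedccc"
Greedy scan:
  Position 0 ('c'): no match needed
  Position 1 ('e'): no match needed
  Position 2 ('d'): matches sub[0] = 'd'
  Position 3 ('c'): no match needed
  Position 4 ('c'): no match needed
  Position 5 ('e'): matches sub[1] = 'e'
  Position 6 ('d'): matches sub[2] = 'd'
  Position 7 ('c'): matches sub[3] = 'c'
  Position 8 ('c'): no match needed
  Position 9 ('c'): no match needed
All 4 characters matched => is a subsequence

1


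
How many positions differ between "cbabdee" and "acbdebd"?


Comparing "cbabdee" and "acbdebd" position by position:
  Position 0: 'c' vs 'a' => DIFFER
  Position 1: 'b' vs 'c' => DIFFER
  Position 2: 'a' vs 'b' => DIFFER
  Position 3: 'b' vs 'd' => DIFFER
  Position 4: 'd' vs 'e' => DIFFER
  Position 5: 'e' vs 'b' => DIFFER
  Position 6: 'e' vs 'd' => DIFFER
Positions that differ: 7

7


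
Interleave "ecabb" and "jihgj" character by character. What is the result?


Interleaving "ecabb" and "jihgj":
  Position 0: 'e' from first, 'j' from second => "ej"
  Position 1: 'c' from first, 'i' from second => "ci"
  Position 2: 'a' from first, 'h' from second => "ah"
  Position 3: 'b' from first, 'g' from second => "bg"
  Position 4: 'b' from first, 'j' from second => "bj"
Result: ejciahbgbj

ejciahbgbj


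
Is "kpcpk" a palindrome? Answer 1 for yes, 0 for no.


Input: kpcpk
Reversed: kpcpk
  Compare pos 0 ('k') with pos 4 ('k'): match
  Compare pos 1 ('p') with pos 3 ('p'): match
Result: palindrome

1


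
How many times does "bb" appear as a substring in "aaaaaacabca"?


Searching for "bb" in "aaaaaacabca"
Scanning each position:
  Position 0: "aa" => no
  Position 1: "aa" => no
  Position 2: "aa" => no
  Position 3: "aa" => no
  Position 4: "aa" => no
  Position 5: "ac" => no
  Position 6: "ca" => no
  Position 7: "ab" => no
  Position 8: "bc" => no
  Position 9: "ca" => no
Total occurrences: 0

0


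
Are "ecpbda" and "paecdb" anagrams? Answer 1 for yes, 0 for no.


Strings: "ecpbda", "paecdb"
Sorted first:  abcdep
Sorted second: abcdep
Sorted forms match => anagrams

1


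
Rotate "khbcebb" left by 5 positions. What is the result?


Input: "khbcebb", rotate left by 5
First 5 characters: "khbce"
Remaining characters: "bb"
Concatenate remaining + first: "bb" + "khbce" = "bbkhbce"

bbkhbce


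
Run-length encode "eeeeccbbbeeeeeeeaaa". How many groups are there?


Input: eeeeccbbbeeeeeeeaaa
Scanning for consecutive runs:
  Group 1: 'e' x 4 (positions 0-3)
  Group 2: 'c' x 2 (positions 4-5)
  Group 3: 'b' x 3 (positions 6-8)
  Group 4: 'e' x 7 (positions 9-15)
  Group 5: 'a' x 3 (positions 16-18)
Total groups: 5

5


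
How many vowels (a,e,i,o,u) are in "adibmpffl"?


Input: adibmpffl
Checking each character:
  'a' at position 0: vowel (running total: 1)
  'd' at position 1: consonant
  'i' at position 2: vowel (running total: 2)
  'b' at position 3: consonant
  'm' at position 4: consonant
  'p' at position 5: consonant
  'f' at position 6: consonant
  'f' at position 7: consonant
  'l' at position 8: consonant
Total vowels: 2

2


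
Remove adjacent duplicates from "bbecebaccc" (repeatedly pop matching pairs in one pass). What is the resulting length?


Input: bbecebaccc
Stack-based adjacent duplicate removal:
  Read 'b': push. Stack: b
  Read 'b': matches stack top 'b' => pop. Stack: (empty)
  Read 'e': push. Stack: e
  Read 'c': push. Stack: ec
  Read 'e': push. Stack: ece
  Read 'b': push. Stack: eceb
  Read 'a': push. Stack: eceba
  Read 'c': push. Stack: ecebac
  Read 'c': matches stack top 'c' => pop. Stack: eceba
  Read 'c': push. Stack: ecebac
Final stack: "ecebac" (length 6)

6


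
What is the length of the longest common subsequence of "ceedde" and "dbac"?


LCS of "ceedde" and "dbac"
DP table:
           d    b    a    c
      0    0    0    0    0
  c   0    0    0    0    1
  e   0    0    0    0    1
  e   0    0    0    0    1
  d   0    1    1    1    1
  d   0    1    1    1    1
  e   0    1    1    1    1
LCS length = dp[6][4] = 1

1


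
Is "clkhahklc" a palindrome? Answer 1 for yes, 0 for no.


Input: clkhahklc
Reversed: clkhahklc
  Compare pos 0 ('c') with pos 8 ('c'): match
  Compare pos 1 ('l') with pos 7 ('l'): match
  Compare pos 2 ('k') with pos 6 ('k'): match
  Compare pos 3 ('h') with pos 5 ('h'): match
Result: palindrome

1


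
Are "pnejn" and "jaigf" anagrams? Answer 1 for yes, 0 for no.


Strings: "pnejn", "jaigf"
Sorted first:  ejnnp
Sorted second: afgij
Differ at position 0: 'e' vs 'a' => not anagrams

0


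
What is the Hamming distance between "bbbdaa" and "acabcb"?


Comparing "bbbdaa" and "acabcb" position by position:
  Position 0: 'b' vs 'a' => differ
  Position 1: 'b' vs 'c' => differ
  Position 2: 'b' vs 'a' => differ
  Position 3: 'd' vs 'b' => differ
  Position 4: 'a' vs 'c' => differ
  Position 5: 'a' vs 'b' => differ
Total differences (Hamming distance): 6

6


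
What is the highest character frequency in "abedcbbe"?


Input: abedcbbe
Character counts:
  'a': 1
  'b': 3
  'c': 1
  'd': 1
  'e': 2
Maximum frequency: 3

3


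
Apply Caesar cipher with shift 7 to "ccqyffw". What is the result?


Caesar cipher: shift "ccqyffw" by 7
  'c' (pos 2) + 7 = pos 9 = 'j'
  'c' (pos 2) + 7 = pos 9 = 'j'
  'q' (pos 16) + 7 = pos 23 = 'x'
  'y' (pos 24) + 7 = pos 5 = 'f'
  'f' (pos 5) + 7 = pos 12 = 'm'
  'f' (pos 5) + 7 = pos 12 = 'm'
  'w' (pos 22) + 7 = pos 3 = 'd'
Result: jjxfmmd

jjxfmmd


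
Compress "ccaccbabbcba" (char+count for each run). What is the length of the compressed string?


Input: ccaccbabbcba
Runs:
  'c' x 2 => "c2"
  'a' x 1 => "a1"
  'c' x 2 => "c2"
  'b' x 1 => "b1"
  'a' x 1 => "a1"
  'b' x 2 => "b2"
  'c' x 1 => "c1"
  'b' x 1 => "b1"
  'a' x 1 => "a1"
Compressed: "c2a1c2b1a1b2c1b1a1"
Compressed length: 18

18


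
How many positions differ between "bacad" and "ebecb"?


Comparing "bacad" and "ebecb" position by position:
  Position 0: 'b' vs 'e' => DIFFER
  Position 1: 'a' vs 'b' => DIFFER
  Position 2: 'c' vs 'e' => DIFFER
  Position 3: 'a' vs 'c' => DIFFER
  Position 4: 'd' vs 'b' => DIFFER
Positions that differ: 5

5


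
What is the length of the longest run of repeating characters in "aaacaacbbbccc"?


Input: "aaacaacbbbccc"
Scanning for longest run:
  Position 1 ('a'): continues run of 'a', length=2
  Position 2 ('a'): continues run of 'a', length=3
  Position 3 ('c'): new char, reset run to 1
  Position 4 ('a'): new char, reset run to 1
  Position 5 ('a'): continues run of 'a', length=2
  Position 6 ('c'): new char, reset run to 1
  Position 7 ('b'): new char, reset run to 1
  Position 8 ('b'): continues run of 'b', length=2
  Position 9 ('b'): continues run of 'b', length=3
  Position 10 ('c'): new char, reset run to 1
  Position 11 ('c'): continues run of 'c', length=2
  Position 12 ('c'): continues run of 'c', length=3
Longest run: 'a' with length 3

3


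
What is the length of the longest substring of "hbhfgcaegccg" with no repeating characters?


Input: "hbhfgcaegccg"
Sliding window (track last position of each char):
  Position 0 ('h'): window [0,0] length 1 -- new best
  Position 1 ('b'): window [0,1] length 2 -- new best
  Position 2 ('h'): repeat (last at 0), move window start to 1
  Position 2 ('h'): window [1,2] length 2
  Position 3 ('f'): window [1,3] length 3 -- new best
  Position 4 ('g'): window [1,4] length 4 -- new best
  Position 5 ('c'): window [1,5] length 5 -- new best
  Position 6 ('a'): window [1,6] length 6 -- new best
  Position 7 ('e'): window [1,7] length 7 -- new best
  Position 8 ('g'): repeat (last at 4), move window start to 5
  Position 8 ('g'): window [5,8] length 4
  Position 9 ('c'): repeat (last at 5), move window start to 6
  Position 9 ('c'): window [6,9] length 4
  Position 10 ('c'): repeat (last at 9), move window start to 10
  Position 10 ('c'): window [10,10] length 1
  Position 11 ('g'): window [10,11] length 2
Longest substring with no repeats: "bhfgcae" with length 7

7


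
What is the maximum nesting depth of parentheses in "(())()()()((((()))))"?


Input: "(())()()()((((()))))"
Tracking depth:
  Position 0 '(': depth becomes 1
  Position 1 '(': depth becomes 2
  Position 2 ')': depth becomes 1
  Position 3 ')': depth becomes 0
  Position 4 '(': depth becomes 1
  Position 5 ')': depth becomes 0
  Position 6 '(': depth becomes 1
  Position 7 ')': depth becomes 0
  Position 8 '(': depth becomes 1
  Position 9 ')': depth becomes 0
  Position 10 '(': depth becomes 1
  Position 11 '(': depth becomes 2
  Position 12 '(': depth becomes 3
  Position 13 '(': depth becomes 4
  Position 14 '(': depth becomes 5
  Position 15 ')': depth becomes 4
  Position 16 ')': depth becomes 3
  Position 17 ')': depth becomes 2
  Position 18 ')': depth becomes 1
  Position 19 ')': depth becomes 0
Maximum depth reached: 5

5


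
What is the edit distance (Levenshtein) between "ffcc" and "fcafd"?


Computing edit distance: "ffcc" -> "fcafd"
DP table:
           f    c    a    f    d
      0    1    2    3    4    5
  f   1    0    1    2    3    4
  f   2    1    1    2    2    3
  c   3    2    1    2    3    3
  c   4    3    2    2    3    4
Edit distance = dp[4][5] = 4

4


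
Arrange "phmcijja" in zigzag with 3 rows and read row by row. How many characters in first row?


Zigzag "phmcijja" into 3 rows:
Placing characters:
  'p' => row 0
  'h' => row 1
  'm' => row 2
  'c' => row 1
  'i' => row 0
  'j' => row 1
  'j' => row 2
  'a' => row 1
Rows:
  Row 0: "pi"
  Row 1: "hcja"
  Row 2: "mj"
First row length: 2

2


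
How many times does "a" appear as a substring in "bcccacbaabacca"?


Searching for "a" in "bcccacbaabacca"
Scanning each position:
  Position 0: "b" => no
  Position 1: "c" => no
  Position 2: "c" => no
  Position 3: "c" => no
  Position 4: "a" => MATCH
  Position 5: "c" => no
  Position 6: "b" => no
  Position 7: "a" => MATCH
  Position 8: "a" => MATCH
  Position 9: "b" => no
  Position 10: "a" => MATCH
  Position 11: "c" => no
  Position 12: "c" => no
  Position 13: "a" => MATCH
Total occurrences: 5

5


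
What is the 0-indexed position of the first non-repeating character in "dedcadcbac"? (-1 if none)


Input: dedcadcbac
Character frequencies:
  'a': 2
  'b': 1
  'c': 3
  'd': 3
  'e': 1
Scanning left to right for freq == 1:
  Position 0 ('d'): freq=3, skip
  Position 1 ('e'): unique! => answer = 1

1


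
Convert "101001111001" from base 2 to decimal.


Input: "101001111001" in base 2
Positional expansion:
  Digit '1' (value 1) x 2^11 = 2048
  Digit '0' (value 0) x 2^10 = 0
  Digit '1' (value 1) x 2^9 = 512
  Digit '0' (value 0) x 2^8 = 0
  Digit '0' (value 0) x 2^7 = 0
  Digit '1' (value 1) x 2^6 = 64
  Digit '1' (value 1) x 2^5 = 32
  Digit '1' (value 1) x 2^4 = 16
  Digit '1' (value 1) x 2^3 = 8
  Digit '0' (value 0) x 2^2 = 0
  Digit '0' (value 0) x 2^1 = 0
  Digit '1' (value 1) x 2^0 = 1
Sum = 2681

2681


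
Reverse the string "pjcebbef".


Input: pjcebbef
Reading characters right to left:
  Position 7: 'f'
  Position 6: 'e'
  Position 5: 'b'
  Position 4: 'b'
  Position 3: 'e'
  Position 2: 'c'
  Position 1: 'j'
  Position 0: 'p'
Reversed: febbecjp

febbecjp


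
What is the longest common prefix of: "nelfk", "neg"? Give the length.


Words: nelfk, neg
  Position 0: all 'n' => match
  Position 1: all 'e' => match
  Position 2: ('l', 'g') => mismatch, stop
LCP = "ne" (length 2)

2


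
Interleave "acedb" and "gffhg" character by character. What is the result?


Interleaving "acedb" and "gffhg":
  Position 0: 'a' from first, 'g' from second => "ag"
  Position 1: 'c' from first, 'f' from second => "cf"
  Position 2: 'e' from first, 'f' from second => "ef"
  Position 3: 'd' from first, 'h' from second => "dh"
  Position 4: 'b' from first, 'g' from second => "bg"
Result: agcfefdhbg

agcfefdhbg


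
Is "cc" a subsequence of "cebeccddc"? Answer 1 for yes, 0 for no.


Check if "cc" is a subsequence of "cebeccddc"
Greedy scan:
  Position 0 ('c'): matches sub[0] = 'c'
  Position 1 ('e'): no match needed
  Position 2 ('b'): no match needed
  Position 3 ('e'): no match needed
  Position 4 ('c'): matches sub[1] = 'c'
  Position 5 ('c'): no match needed
  Position 6 ('d'): no match needed
  Position 7 ('d'): no match needed
  Position 8 ('c'): no match needed
All 2 characters matched => is a subsequence

1


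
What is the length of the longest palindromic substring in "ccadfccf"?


Input: "ccadfccf"
Checking substrings for palindromes:
  [4:8] "fccf" (len 4) => palindrome
  [0:2] "cc" (len 2) => palindrome
  [5:7] "cc" (len 2) => palindrome
Longest palindromic substring: "fccf" with length 4

4


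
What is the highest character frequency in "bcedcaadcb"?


Input: bcedcaadcb
Character counts:
  'a': 2
  'b': 2
  'c': 3
  'd': 2
  'e': 1
Maximum frequency: 3

3


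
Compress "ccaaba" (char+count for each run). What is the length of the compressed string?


Input: ccaaba
Runs:
  'c' x 2 => "c2"
  'a' x 2 => "a2"
  'b' x 1 => "b1"
  'a' x 1 => "a1"
Compressed: "c2a2b1a1"
Compressed length: 8

8


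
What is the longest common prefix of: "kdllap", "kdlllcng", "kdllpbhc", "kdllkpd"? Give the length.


Words: kdllap, kdlllcng, kdllpbhc, kdllkpd
  Position 0: all 'k' => match
  Position 1: all 'd' => match
  Position 2: all 'l' => match
  Position 3: all 'l' => match
  Position 4: ('a', 'l', 'p', 'k') => mismatch, stop
LCP = "kdll" (length 4)

4


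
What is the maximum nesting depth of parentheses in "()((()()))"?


Input: "()((()()))"
Tracking depth:
  Position 0 '(': depth becomes 1
  Position 1 ')': depth becomes 0
  Position 2 '(': depth becomes 1
  Position 3 '(': depth becomes 2
  Position 4 '(': depth becomes 3
  Position 5 ')': depth becomes 2
  Position 6 '(': depth becomes 3
  Position 7 ')': depth becomes 2
  Position 8 ')': depth becomes 1
  Position 9 ')': depth becomes 0
Maximum depth reached: 3

3


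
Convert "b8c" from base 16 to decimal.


Input: "b8c" in base 16
Positional expansion:
  Digit 'b' (value 11) x 16^2 = 2816
  Digit '8' (value 8) x 16^1 = 128
  Digit 'c' (value 12) x 16^0 = 12
Sum = 2956

2956


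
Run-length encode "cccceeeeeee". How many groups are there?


Input: cccceeeeeee
Scanning for consecutive runs:
  Group 1: 'c' x 4 (positions 0-3)
  Group 2: 'e' x 7 (positions 4-10)
Total groups: 2

2


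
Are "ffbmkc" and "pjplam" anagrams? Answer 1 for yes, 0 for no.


Strings: "ffbmkc", "pjplam"
Sorted first:  bcffkm
Sorted second: ajlmpp
Differ at position 0: 'b' vs 'a' => not anagrams

0


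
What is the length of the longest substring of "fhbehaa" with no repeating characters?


Input: "fhbehaa"
Sliding window (track last position of each char):
  Position 0 ('f'): window [0,0] length 1 -- new best
  Position 1 ('h'): window [0,1] length 2 -- new best
  Position 2 ('b'): window [0,2] length 3 -- new best
  Position 3 ('e'): window [0,3] length 4 -- new best
  Position 4 ('h'): repeat (last at 1), move window start to 2
  Position 4 ('h'): window [2,4] length 3
  Position 5 ('a'): window [2,5] length 4
  Position 6 ('a'): repeat (last at 5), move window start to 6
  Position 6 ('a'): window [6,6] length 1
Longest substring with no repeats: "fhbe" with length 4

4


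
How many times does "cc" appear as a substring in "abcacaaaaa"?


Searching for "cc" in "abcacaaaaa"
Scanning each position:
  Position 0: "ab" => no
  Position 1: "bc" => no
  Position 2: "ca" => no
  Position 3: "ac" => no
  Position 4: "ca" => no
  Position 5: "aa" => no
  Position 6: "aa" => no
  Position 7: "aa" => no
  Position 8: "aa" => no
Total occurrences: 0

0


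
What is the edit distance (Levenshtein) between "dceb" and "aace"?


Computing edit distance: "dceb" -> "aace"
DP table:
           a    a    c    e
      0    1    2    3    4
  d   1    1    2    3    4
  c   2    2    2    2    3
  e   3    3    3    3    2
  b   4    4    4    4    3
Edit distance = dp[4][4] = 3

3


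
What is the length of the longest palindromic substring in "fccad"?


Input: "fccad"
Checking substrings for palindromes:
  [1:3] "cc" (len 2) => palindrome
Longest palindromic substring: "cc" with length 2

2


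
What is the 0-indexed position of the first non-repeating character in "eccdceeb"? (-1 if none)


Input: eccdceeb
Character frequencies:
  'b': 1
  'c': 3
  'd': 1
  'e': 3
Scanning left to right for freq == 1:
  Position 0 ('e'): freq=3, skip
  Position 1 ('c'): freq=3, skip
  Position 2 ('c'): freq=3, skip
  Position 3 ('d'): unique! => answer = 3

3


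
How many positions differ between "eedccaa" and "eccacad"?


Comparing "eedccaa" and "eccacad" position by position:
  Position 0: 'e' vs 'e' => same
  Position 1: 'e' vs 'c' => DIFFER
  Position 2: 'd' vs 'c' => DIFFER
  Position 3: 'c' vs 'a' => DIFFER
  Position 4: 'c' vs 'c' => same
  Position 5: 'a' vs 'a' => same
  Position 6: 'a' vs 'd' => DIFFER
Positions that differ: 4

4


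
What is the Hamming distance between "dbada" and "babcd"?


Comparing "dbada" and "babcd" position by position:
  Position 0: 'd' vs 'b' => differ
  Position 1: 'b' vs 'a' => differ
  Position 2: 'a' vs 'b' => differ
  Position 3: 'd' vs 'c' => differ
  Position 4: 'a' vs 'd' => differ
Total differences (Hamming distance): 5

5


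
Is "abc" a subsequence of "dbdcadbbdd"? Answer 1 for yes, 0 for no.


Check if "abc" is a subsequence of "dbdcadbbdd"
Greedy scan:
  Position 0 ('d'): no match needed
  Position 1 ('b'): no match needed
  Position 2 ('d'): no match needed
  Position 3 ('c'): no match needed
  Position 4 ('a'): matches sub[0] = 'a'
  Position 5 ('d'): no match needed
  Position 6 ('b'): matches sub[1] = 'b'
  Position 7 ('b'): no match needed
  Position 8 ('d'): no match needed
  Position 9 ('d'): no match needed
Only matched 2/3 characters => not a subsequence

0


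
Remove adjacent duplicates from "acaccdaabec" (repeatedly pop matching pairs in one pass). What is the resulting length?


Input: acaccdaabec
Stack-based adjacent duplicate removal:
  Read 'a': push. Stack: a
  Read 'c': push. Stack: ac
  Read 'a': push. Stack: aca
  Read 'c': push. Stack: acac
  Read 'c': matches stack top 'c' => pop. Stack: aca
  Read 'd': push. Stack: acad
  Read 'a': push. Stack: acada
  Read 'a': matches stack top 'a' => pop. Stack: acad
  Read 'b': push. Stack: acadb
  Read 'e': push. Stack: acadbe
  Read 'c': push. Stack: acadbec
Final stack: "acadbec" (length 7)

7


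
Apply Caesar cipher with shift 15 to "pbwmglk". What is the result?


Caesar cipher: shift "pbwmglk" by 15
  'p' (pos 15) + 15 = pos 4 = 'e'
  'b' (pos 1) + 15 = pos 16 = 'q'
  'w' (pos 22) + 15 = pos 11 = 'l'
  'm' (pos 12) + 15 = pos 1 = 'b'
  'g' (pos 6) + 15 = pos 21 = 'v'
  'l' (pos 11) + 15 = pos 0 = 'a'
  'k' (pos 10) + 15 = pos 25 = 'z'
Result: eqlbvaz

eqlbvaz


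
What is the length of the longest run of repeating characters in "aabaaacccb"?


Input: "aabaaacccb"
Scanning for longest run:
  Position 1 ('a'): continues run of 'a', length=2
  Position 2 ('b'): new char, reset run to 1
  Position 3 ('a'): new char, reset run to 1
  Position 4 ('a'): continues run of 'a', length=2
  Position 5 ('a'): continues run of 'a', length=3
  Position 6 ('c'): new char, reset run to 1
  Position 7 ('c'): continues run of 'c', length=2
  Position 8 ('c'): continues run of 'c', length=3
  Position 9 ('b'): new char, reset run to 1
Longest run: 'a' with length 3

3


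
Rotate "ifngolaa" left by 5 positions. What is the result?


Input: "ifngolaa", rotate left by 5
First 5 characters: "ifngo"
Remaining characters: "laa"
Concatenate remaining + first: "laa" + "ifngo" = "laaifngo"

laaifngo
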